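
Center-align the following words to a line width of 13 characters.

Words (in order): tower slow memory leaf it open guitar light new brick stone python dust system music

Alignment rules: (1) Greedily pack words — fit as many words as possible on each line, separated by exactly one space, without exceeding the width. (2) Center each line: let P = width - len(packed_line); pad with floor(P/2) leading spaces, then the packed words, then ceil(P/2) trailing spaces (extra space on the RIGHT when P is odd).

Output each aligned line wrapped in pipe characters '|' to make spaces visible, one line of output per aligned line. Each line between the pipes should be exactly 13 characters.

Line 1: ['tower', 'slow'] (min_width=10, slack=3)
Line 2: ['memory', 'leaf'] (min_width=11, slack=2)
Line 3: ['it', 'open'] (min_width=7, slack=6)
Line 4: ['guitar', 'light'] (min_width=12, slack=1)
Line 5: ['new', 'brick'] (min_width=9, slack=4)
Line 6: ['stone', 'python'] (min_width=12, slack=1)
Line 7: ['dust', 'system'] (min_width=11, slack=2)
Line 8: ['music'] (min_width=5, slack=8)

Answer: | tower slow  |
| memory leaf |
|   it open   |
|guitar light |
|  new brick  |
|stone python |
| dust system |
|    music    |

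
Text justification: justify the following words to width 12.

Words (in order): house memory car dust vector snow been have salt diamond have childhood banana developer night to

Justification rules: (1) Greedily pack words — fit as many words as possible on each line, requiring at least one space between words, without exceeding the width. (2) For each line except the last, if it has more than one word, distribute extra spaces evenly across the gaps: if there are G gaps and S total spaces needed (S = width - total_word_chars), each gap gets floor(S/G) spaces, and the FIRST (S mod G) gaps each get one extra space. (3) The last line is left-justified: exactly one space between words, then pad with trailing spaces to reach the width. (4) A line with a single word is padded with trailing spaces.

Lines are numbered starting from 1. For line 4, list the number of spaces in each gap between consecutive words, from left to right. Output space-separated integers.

Answer: 4

Derivation:
Line 1: ['house', 'memory'] (min_width=12, slack=0)
Line 2: ['car', 'dust'] (min_width=8, slack=4)
Line 3: ['vector', 'snow'] (min_width=11, slack=1)
Line 4: ['been', 'have'] (min_width=9, slack=3)
Line 5: ['salt', 'diamond'] (min_width=12, slack=0)
Line 6: ['have'] (min_width=4, slack=8)
Line 7: ['childhood'] (min_width=9, slack=3)
Line 8: ['banana'] (min_width=6, slack=6)
Line 9: ['developer'] (min_width=9, slack=3)
Line 10: ['night', 'to'] (min_width=8, slack=4)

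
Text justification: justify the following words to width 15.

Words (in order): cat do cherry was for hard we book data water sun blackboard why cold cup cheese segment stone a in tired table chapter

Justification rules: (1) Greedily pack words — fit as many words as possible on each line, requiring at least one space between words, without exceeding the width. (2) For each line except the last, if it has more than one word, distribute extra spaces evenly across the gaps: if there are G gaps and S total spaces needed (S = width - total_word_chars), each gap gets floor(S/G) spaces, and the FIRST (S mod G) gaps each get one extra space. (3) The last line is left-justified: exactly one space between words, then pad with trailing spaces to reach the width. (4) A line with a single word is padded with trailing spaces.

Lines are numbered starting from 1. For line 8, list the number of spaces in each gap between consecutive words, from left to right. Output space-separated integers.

Line 1: ['cat', 'do', 'cherry'] (min_width=13, slack=2)
Line 2: ['was', 'for', 'hard', 'we'] (min_width=15, slack=0)
Line 3: ['book', 'data', 'water'] (min_width=15, slack=0)
Line 4: ['sun', 'blackboard'] (min_width=14, slack=1)
Line 5: ['why', 'cold', 'cup'] (min_width=12, slack=3)
Line 6: ['cheese', 'segment'] (min_width=14, slack=1)
Line 7: ['stone', 'a', 'in'] (min_width=10, slack=5)
Line 8: ['tired', 'table'] (min_width=11, slack=4)
Line 9: ['chapter'] (min_width=7, slack=8)

Answer: 5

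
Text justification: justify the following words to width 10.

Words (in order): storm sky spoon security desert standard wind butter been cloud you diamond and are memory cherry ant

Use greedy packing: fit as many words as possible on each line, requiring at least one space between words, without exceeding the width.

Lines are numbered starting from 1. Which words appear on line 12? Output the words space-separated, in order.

Line 1: ['storm', 'sky'] (min_width=9, slack=1)
Line 2: ['spoon'] (min_width=5, slack=5)
Line 3: ['security'] (min_width=8, slack=2)
Line 4: ['desert'] (min_width=6, slack=4)
Line 5: ['standard'] (min_width=8, slack=2)
Line 6: ['wind'] (min_width=4, slack=6)
Line 7: ['butter'] (min_width=6, slack=4)
Line 8: ['been', 'cloud'] (min_width=10, slack=0)
Line 9: ['you'] (min_width=3, slack=7)
Line 10: ['diamond'] (min_width=7, slack=3)
Line 11: ['and', 'are'] (min_width=7, slack=3)
Line 12: ['memory'] (min_width=6, slack=4)
Line 13: ['cherry', 'ant'] (min_width=10, slack=0)

Answer: memory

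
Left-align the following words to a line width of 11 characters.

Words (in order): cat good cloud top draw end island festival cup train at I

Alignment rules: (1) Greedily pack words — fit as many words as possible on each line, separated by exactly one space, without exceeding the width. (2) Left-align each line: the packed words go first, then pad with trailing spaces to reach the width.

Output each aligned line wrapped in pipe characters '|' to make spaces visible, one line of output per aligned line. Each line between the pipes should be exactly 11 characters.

Answer: |cat good   |
|cloud top  |
|draw end   |
|island     |
|festival   |
|cup train  |
|at I       |

Derivation:
Line 1: ['cat', 'good'] (min_width=8, slack=3)
Line 2: ['cloud', 'top'] (min_width=9, slack=2)
Line 3: ['draw', 'end'] (min_width=8, slack=3)
Line 4: ['island'] (min_width=6, slack=5)
Line 5: ['festival'] (min_width=8, slack=3)
Line 6: ['cup', 'train'] (min_width=9, slack=2)
Line 7: ['at', 'I'] (min_width=4, slack=7)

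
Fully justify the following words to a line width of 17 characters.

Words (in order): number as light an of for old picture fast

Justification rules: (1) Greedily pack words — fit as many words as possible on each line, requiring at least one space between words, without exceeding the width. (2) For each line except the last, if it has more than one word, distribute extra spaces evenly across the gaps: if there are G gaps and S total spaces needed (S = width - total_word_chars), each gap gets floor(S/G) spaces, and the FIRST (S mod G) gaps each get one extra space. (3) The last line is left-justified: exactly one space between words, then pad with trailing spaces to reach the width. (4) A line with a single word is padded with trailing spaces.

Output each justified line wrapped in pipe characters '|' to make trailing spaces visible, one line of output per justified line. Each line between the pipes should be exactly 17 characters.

Answer: |number  as  light|
|an   of  for  old|
|picture fast     |

Derivation:
Line 1: ['number', 'as', 'light'] (min_width=15, slack=2)
Line 2: ['an', 'of', 'for', 'old'] (min_width=13, slack=4)
Line 3: ['picture', 'fast'] (min_width=12, slack=5)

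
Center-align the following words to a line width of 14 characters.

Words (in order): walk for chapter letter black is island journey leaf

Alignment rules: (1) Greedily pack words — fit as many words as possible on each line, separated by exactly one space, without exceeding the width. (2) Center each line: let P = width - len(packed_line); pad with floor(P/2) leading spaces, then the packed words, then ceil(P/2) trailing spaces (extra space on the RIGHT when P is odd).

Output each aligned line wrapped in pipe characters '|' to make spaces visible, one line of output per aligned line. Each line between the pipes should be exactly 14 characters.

Line 1: ['walk', 'for'] (min_width=8, slack=6)
Line 2: ['chapter', 'letter'] (min_width=14, slack=0)
Line 3: ['black', 'is'] (min_width=8, slack=6)
Line 4: ['island', 'journey'] (min_width=14, slack=0)
Line 5: ['leaf'] (min_width=4, slack=10)

Answer: |   walk for   |
|chapter letter|
|   black is   |
|island journey|
|     leaf     |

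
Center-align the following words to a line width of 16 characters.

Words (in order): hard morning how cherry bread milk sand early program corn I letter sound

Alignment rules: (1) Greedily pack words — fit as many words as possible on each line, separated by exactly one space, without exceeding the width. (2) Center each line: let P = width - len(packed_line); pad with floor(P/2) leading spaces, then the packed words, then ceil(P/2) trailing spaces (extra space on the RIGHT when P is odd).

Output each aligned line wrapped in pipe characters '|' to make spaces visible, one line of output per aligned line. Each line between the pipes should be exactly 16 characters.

Line 1: ['hard', 'morning', 'how'] (min_width=16, slack=0)
Line 2: ['cherry', 'bread'] (min_width=12, slack=4)
Line 3: ['milk', 'sand', 'early'] (min_width=15, slack=1)
Line 4: ['program', 'corn', 'I'] (min_width=14, slack=2)
Line 5: ['letter', 'sound'] (min_width=12, slack=4)

Answer: |hard morning how|
|  cherry bread  |
|milk sand early |
| program corn I |
|  letter sound  |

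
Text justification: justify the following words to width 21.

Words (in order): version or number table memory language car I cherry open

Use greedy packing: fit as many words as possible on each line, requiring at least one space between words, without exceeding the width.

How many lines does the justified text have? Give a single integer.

Answer: 3

Derivation:
Line 1: ['version', 'or', 'number'] (min_width=17, slack=4)
Line 2: ['table', 'memory', 'language'] (min_width=21, slack=0)
Line 3: ['car', 'I', 'cherry', 'open'] (min_width=17, slack=4)
Total lines: 3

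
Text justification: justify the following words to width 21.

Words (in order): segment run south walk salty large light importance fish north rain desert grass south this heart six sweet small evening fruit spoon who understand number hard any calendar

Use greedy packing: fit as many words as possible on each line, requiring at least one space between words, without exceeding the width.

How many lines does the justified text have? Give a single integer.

Line 1: ['segment', 'run', 'south'] (min_width=17, slack=4)
Line 2: ['walk', 'salty', 'large'] (min_width=16, slack=5)
Line 3: ['light', 'importance', 'fish'] (min_width=21, slack=0)
Line 4: ['north', 'rain', 'desert'] (min_width=17, slack=4)
Line 5: ['grass', 'south', 'this'] (min_width=16, slack=5)
Line 6: ['heart', 'six', 'sweet', 'small'] (min_width=21, slack=0)
Line 7: ['evening', 'fruit', 'spoon'] (min_width=19, slack=2)
Line 8: ['who', 'understand', 'number'] (min_width=21, slack=0)
Line 9: ['hard', 'any', 'calendar'] (min_width=17, slack=4)
Total lines: 9

Answer: 9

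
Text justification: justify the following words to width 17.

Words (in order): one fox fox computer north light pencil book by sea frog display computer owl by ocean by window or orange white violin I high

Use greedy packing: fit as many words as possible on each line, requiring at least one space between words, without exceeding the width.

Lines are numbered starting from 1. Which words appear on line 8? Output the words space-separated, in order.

Line 1: ['one', 'fox', 'fox'] (min_width=11, slack=6)
Line 2: ['computer', 'north'] (min_width=14, slack=3)
Line 3: ['light', 'pencil', 'book'] (min_width=17, slack=0)
Line 4: ['by', 'sea', 'frog'] (min_width=11, slack=6)
Line 5: ['display', 'computer'] (min_width=16, slack=1)
Line 6: ['owl', 'by', 'ocean', 'by'] (min_width=15, slack=2)
Line 7: ['window', 'or', 'orange'] (min_width=16, slack=1)
Line 8: ['white', 'violin', 'I'] (min_width=14, slack=3)
Line 9: ['high'] (min_width=4, slack=13)

Answer: white violin I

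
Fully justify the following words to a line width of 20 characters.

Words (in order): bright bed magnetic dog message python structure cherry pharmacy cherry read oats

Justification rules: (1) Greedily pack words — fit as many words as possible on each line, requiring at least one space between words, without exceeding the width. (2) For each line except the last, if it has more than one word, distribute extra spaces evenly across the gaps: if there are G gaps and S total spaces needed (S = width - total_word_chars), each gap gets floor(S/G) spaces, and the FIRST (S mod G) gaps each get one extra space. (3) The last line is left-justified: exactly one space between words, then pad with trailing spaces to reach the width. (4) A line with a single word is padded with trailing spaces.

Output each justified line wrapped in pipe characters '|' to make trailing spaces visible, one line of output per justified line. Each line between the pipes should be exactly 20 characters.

Line 1: ['bright', 'bed', 'magnetic'] (min_width=19, slack=1)
Line 2: ['dog', 'message', 'python'] (min_width=18, slack=2)
Line 3: ['structure', 'cherry'] (min_width=16, slack=4)
Line 4: ['pharmacy', 'cherry', 'read'] (min_width=20, slack=0)
Line 5: ['oats'] (min_width=4, slack=16)

Answer: |bright  bed magnetic|
|dog  message  python|
|structure     cherry|
|pharmacy cherry read|
|oats                |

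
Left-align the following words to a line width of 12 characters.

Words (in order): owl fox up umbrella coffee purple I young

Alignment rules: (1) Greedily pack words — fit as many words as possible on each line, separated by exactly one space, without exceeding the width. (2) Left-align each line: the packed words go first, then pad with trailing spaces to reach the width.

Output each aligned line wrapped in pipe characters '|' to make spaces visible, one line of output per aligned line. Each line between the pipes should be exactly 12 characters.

Answer: |owl fox up  |
|umbrella    |
|coffee      |
|purple I    |
|young       |

Derivation:
Line 1: ['owl', 'fox', 'up'] (min_width=10, slack=2)
Line 2: ['umbrella'] (min_width=8, slack=4)
Line 3: ['coffee'] (min_width=6, slack=6)
Line 4: ['purple', 'I'] (min_width=8, slack=4)
Line 5: ['young'] (min_width=5, slack=7)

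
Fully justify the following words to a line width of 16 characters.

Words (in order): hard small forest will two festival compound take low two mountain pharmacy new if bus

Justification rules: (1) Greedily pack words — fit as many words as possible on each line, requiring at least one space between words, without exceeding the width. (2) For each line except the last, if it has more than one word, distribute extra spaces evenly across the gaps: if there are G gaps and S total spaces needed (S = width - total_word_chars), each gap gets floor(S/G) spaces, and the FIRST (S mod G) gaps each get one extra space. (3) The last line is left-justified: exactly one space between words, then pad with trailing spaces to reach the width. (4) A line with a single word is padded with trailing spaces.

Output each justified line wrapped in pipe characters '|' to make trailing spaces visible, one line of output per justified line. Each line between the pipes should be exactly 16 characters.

Line 1: ['hard', 'small'] (min_width=10, slack=6)
Line 2: ['forest', 'will', 'two'] (min_width=15, slack=1)
Line 3: ['festival'] (min_width=8, slack=8)
Line 4: ['compound', 'take'] (min_width=13, slack=3)
Line 5: ['low', 'two', 'mountain'] (min_width=16, slack=0)
Line 6: ['pharmacy', 'new', 'if'] (min_width=15, slack=1)
Line 7: ['bus'] (min_width=3, slack=13)

Answer: |hard       small|
|forest  will two|
|festival        |
|compound    take|
|low two mountain|
|pharmacy  new if|
|bus             |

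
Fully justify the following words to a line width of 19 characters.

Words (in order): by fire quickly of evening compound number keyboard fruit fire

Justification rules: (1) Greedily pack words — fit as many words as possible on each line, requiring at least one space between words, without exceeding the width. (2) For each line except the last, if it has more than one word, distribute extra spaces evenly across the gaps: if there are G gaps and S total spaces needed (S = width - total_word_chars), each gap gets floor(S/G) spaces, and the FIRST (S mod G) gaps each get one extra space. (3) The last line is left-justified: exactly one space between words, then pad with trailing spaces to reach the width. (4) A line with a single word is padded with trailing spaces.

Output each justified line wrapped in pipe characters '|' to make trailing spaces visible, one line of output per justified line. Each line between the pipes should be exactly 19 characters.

Line 1: ['by', 'fire', 'quickly', 'of'] (min_width=18, slack=1)
Line 2: ['evening', 'compound'] (min_width=16, slack=3)
Line 3: ['number', 'keyboard'] (min_width=15, slack=4)
Line 4: ['fruit', 'fire'] (min_width=10, slack=9)

Answer: |by  fire quickly of|
|evening    compound|
|number     keyboard|
|fruit fire         |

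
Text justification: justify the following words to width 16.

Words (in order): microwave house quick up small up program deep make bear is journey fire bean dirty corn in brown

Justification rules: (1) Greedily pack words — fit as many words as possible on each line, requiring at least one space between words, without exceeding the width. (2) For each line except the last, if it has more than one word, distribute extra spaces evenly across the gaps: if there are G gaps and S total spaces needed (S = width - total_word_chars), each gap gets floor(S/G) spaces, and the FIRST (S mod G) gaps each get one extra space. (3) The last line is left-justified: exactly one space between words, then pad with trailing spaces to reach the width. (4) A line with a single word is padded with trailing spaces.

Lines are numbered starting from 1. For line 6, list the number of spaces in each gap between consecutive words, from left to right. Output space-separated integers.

Answer: 2 1

Derivation:
Line 1: ['microwave', 'house'] (min_width=15, slack=1)
Line 2: ['quick', 'up', 'small'] (min_width=14, slack=2)
Line 3: ['up', 'program', 'deep'] (min_width=15, slack=1)
Line 4: ['make', 'bear', 'is'] (min_width=12, slack=4)
Line 5: ['journey', 'fire'] (min_width=12, slack=4)
Line 6: ['bean', 'dirty', 'corn'] (min_width=15, slack=1)
Line 7: ['in', 'brown'] (min_width=8, slack=8)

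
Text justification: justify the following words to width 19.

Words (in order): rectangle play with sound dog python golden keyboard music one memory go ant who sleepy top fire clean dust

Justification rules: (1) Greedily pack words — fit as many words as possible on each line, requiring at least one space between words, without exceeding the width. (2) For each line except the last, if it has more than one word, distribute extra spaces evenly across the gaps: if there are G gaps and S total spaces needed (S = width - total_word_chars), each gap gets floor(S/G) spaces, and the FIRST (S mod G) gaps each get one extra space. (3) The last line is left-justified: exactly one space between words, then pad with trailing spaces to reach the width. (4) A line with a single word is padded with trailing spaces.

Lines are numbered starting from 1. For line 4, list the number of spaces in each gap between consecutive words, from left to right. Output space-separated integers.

Line 1: ['rectangle', 'play', 'with'] (min_width=19, slack=0)
Line 2: ['sound', 'dog', 'python'] (min_width=16, slack=3)
Line 3: ['golden', 'keyboard'] (min_width=15, slack=4)
Line 4: ['music', 'one', 'memory', 'go'] (min_width=19, slack=0)
Line 5: ['ant', 'who', 'sleepy', 'top'] (min_width=18, slack=1)
Line 6: ['fire', 'clean', 'dust'] (min_width=15, slack=4)

Answer: 1 1 1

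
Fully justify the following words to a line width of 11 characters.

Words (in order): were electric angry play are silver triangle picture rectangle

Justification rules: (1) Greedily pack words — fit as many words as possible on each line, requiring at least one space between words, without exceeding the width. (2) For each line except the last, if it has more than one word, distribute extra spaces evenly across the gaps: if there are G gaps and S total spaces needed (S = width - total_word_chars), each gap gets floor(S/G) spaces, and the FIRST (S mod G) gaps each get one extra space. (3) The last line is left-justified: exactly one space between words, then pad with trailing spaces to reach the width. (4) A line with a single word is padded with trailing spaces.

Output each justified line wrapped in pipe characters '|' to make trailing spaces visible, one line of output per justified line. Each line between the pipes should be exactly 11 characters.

Line 1: ['were'] (min_width=4, slack=7)
Line 2: ['electric'] (min_width=8, slack=3)
Line 3: ['angry', 'play'] (min_width=10, slack=1)
Line 4: ['are', 'silver'] (min_width=10, slack=1)
Line 5: ['triangle'] (min_width=8, slack=3)
Line 6: ['picture'] (min_width=7, slack=4)
Line 7: ['rectangle'] (min_width=9, slack=2)

Answer: |were       |
|electric   |
|angry  play|
|are  silver|
|triangle   |
|picture    |
|rectangle  |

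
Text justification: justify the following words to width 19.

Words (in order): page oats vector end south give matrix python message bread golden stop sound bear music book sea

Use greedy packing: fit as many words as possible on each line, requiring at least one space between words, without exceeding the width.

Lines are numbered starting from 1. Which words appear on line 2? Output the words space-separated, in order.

Answer: end south give

Derivation:
Line 1: ['page', 'oats', 'vector'] (min_width=16, slack=3)
Line 2: ['end', 'south', 'give'] (min_width=14, slack=5)
Line 3: ['matrix', 'python'] (min_width=13, slack=6)
Line 4: ['message', 'bread'] (min_width=13, slack=6)
Line 5: ['golden', 'stop', 'sound'] (min_width=17, slack=2)
Line 6: ['bear', 'music', 'book', 'sea'] (min_width=19, slack=0)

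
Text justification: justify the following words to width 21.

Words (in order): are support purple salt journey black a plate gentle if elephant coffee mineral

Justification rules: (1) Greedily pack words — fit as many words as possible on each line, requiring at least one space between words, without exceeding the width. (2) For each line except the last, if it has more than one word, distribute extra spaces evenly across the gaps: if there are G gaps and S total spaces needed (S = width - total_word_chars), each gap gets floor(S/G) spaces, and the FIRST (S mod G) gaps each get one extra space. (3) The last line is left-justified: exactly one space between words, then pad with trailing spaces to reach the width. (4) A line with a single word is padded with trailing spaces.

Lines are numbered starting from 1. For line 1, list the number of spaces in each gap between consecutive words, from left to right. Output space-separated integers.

Answer: 3 2

Derivation:
Line 1: ['are', 'support', 'purple'] (min_width=18, slack=3)
Line 2: ['salt', 'journey', 'black', 'a'] (min_width=20, slack=1)
Line 3: ['plate', 'gentle', 'if'] (min_width=15, slack=6)
Line 4: ['elephant', 'coffee'] (min_width=15, slack=6)
Line 5: ['mineral'] (min_width=7, slack=14)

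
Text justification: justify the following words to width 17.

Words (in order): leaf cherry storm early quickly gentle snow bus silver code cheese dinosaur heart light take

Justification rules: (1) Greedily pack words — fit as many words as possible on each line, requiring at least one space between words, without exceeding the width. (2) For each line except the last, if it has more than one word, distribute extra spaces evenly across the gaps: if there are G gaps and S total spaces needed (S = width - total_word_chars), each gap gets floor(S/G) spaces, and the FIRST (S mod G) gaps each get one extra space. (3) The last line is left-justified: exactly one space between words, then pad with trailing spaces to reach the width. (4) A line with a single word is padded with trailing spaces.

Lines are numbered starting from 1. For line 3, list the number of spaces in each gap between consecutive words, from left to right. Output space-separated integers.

Line 1: ['leaf', 'cherry', 'storm'] (min_width=17, slack=0)
Line 2: ['early', 'quickly'] (min_width=13, slack=4)
Line 3: ['gentle', 'snow', 'bus'] (min_width=15, slack=2)
Line 4: ['silver', 'code'] (min_width=11, slack=6)
Line 5: ['cheese', 'dinosaur'] (min_width=15, slack=2)
Line 6: ['heart', 'light', 'take'] (min_width=16, slack=1)

Answer: 2 2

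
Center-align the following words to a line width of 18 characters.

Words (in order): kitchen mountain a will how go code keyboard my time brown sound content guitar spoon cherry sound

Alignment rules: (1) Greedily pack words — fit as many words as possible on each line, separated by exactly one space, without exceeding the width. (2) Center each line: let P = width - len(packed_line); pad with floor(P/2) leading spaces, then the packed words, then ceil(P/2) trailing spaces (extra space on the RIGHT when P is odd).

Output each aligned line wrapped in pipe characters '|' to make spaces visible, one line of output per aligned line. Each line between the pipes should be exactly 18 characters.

Answer: |kitchen mountain a|
| will how go code |
| keyboard my time |
|   brown sound    |
|  content guitar  |
|spoon cherry sound|

Derivation:
Line 1: ['kitchen', 'mountain', 'a'] (min_width=18, slack=0)
Line 2: ['will', 'how', 'go', 'code'] (min_width=16, slack=2)
Line 3: ['keyboard', 'my', 'time'] (min_width=16, slack=2)
Line 4: ['brown', 'sound'] (min_width=11, slack=7)
Line 5: ['content', 'guitar'] (min_width=14, slack=4)
Line 6: ['spoon', 'cherry', 'sound'] (min_width=18, slack=0)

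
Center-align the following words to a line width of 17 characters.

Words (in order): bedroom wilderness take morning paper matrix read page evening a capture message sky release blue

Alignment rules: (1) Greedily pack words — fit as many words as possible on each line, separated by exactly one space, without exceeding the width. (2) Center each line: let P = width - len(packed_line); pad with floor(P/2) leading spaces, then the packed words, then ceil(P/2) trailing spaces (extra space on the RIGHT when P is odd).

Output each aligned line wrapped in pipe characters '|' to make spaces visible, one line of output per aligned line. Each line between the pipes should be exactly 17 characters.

Line 1: ['bedroom'] (min_width=7, slack=10)
Line 2: ['wilderness', 'take'] (min_width=15, slack=2)
Line 3: ['morning', 'paper'] (min_width=13, slack=4)
Line 4: ['matrix', 'read', 'page'] (min_width=16, slack=1)
Line 5: ['evening', 'a', 'capture'] (min_width=17, slack=0)
Line 6: ['message', 'sky'] (min_width=11, slack=6)
Line 7: ['release', 'blue'] (min_width=12, slack=5)

Answer: |     bedroom     |
| wilderness take |
|  morning paper  |
|matrix read page |
|evening a capture|
|   message sky   |
|  release blue   |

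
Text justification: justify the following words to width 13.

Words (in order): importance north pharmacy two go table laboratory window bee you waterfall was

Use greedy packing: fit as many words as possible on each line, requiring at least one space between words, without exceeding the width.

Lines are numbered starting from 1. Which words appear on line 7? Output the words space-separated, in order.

Line 1: ['importance'] (min_width=10, slack=3)
Line 2: ['north'] (min_width=5, slack=8)
Line 3: ['pharmacy', 'two'] (min_width=12, slack=1)
Line 4: ['go', 'table'] (min_width=8, slack=5)
Line 5: ['laboratory'] (min_width=10, slack=3)
Line 6: ['window', 'bee'] (min_width=10, slack=3)
Line 7: ['you', 'waterfall'] (min_width=13, slack=0)
Line 8: ['was'] (min_width=3, slack=10)

Answer: you waterfall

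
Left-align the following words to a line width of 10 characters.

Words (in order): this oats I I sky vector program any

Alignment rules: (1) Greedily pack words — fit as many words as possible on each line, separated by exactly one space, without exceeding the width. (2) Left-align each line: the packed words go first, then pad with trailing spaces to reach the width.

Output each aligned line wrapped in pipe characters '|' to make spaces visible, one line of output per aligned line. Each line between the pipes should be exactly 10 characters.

Answer: |this oats |
|I I sky   |
|vector    |
|program   |
|any       |

Derivation:
Line 1: ['this', 'oats'] (min_width=9, slack=1)
Line 2: ['I', 'I', 'sky'] (min_width=7, slack=3)
Line 3: ['vector'] (min_width=6, slack=4)
Line 4: ['program'] (min_width=7, slack=3)
Line 5: ['any'] (min_width=3, slack=7)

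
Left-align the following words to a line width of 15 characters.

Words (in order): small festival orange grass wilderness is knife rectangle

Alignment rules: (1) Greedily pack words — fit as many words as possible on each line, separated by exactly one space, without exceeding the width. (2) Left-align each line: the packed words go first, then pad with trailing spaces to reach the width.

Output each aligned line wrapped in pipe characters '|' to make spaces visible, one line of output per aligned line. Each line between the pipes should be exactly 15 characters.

Line 1: ['small', 'festival'] (min_width=14, slack=1)
Line 2: ['orange', 'grass'] (min_width=12, slack=3)
Line 3: ['wilderness', 'is'] (min_width=13, slack=2)
Line 4: ['knife', 'rectangle'] (min_width=15, slack=0)

Answer: |small festival |
|orange grass   |
|wilderness is  |
|knife rectangle|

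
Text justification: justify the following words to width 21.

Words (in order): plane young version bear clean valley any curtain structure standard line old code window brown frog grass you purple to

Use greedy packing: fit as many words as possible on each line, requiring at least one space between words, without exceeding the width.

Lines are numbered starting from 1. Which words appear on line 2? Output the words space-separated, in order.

Line 1: ['plane', 'young', 'version'] (min_width=19, slack=2)
Line 2: ['bear', 'clean', 'valley', 'any'] (min_width=21, slack=0)
Line 3: ['curtain', 'structure'] (min_width=17, slack=4)
Line 4: ['standard', 'line', 'old'] (min_width=17, slack=4)
Line 5: ['code', 'window', 'brown'] (min_width=17, slack=4)
Line 6: ['frog', 'grass', 'you', 'purple'] (min_width=21, slack=0)
Line 7: ['to'] (min_width=2, slack=19)

Answer: bear clean valley any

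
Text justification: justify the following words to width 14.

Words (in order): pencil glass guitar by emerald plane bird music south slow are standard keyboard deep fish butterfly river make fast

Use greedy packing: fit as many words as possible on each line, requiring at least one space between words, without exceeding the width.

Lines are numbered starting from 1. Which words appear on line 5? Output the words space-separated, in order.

Answer: south slow are

Derivation:
Line 1: ['pencil', 'glass'] (min_width=12, slack=2)
Line 2: ['guitar', 'by'] (min_width=9, slack=5)
Line 3: ['emerald', 'plane'] (min_width=13, slack=1)
Line 4: ['bird', 'music'] (min_width=10, slack=4)
Line 5: ['south', 'slow', 'are'] (min_width=14, slack=0)
Line 6: ['standard'] (min_width=8, slack=6)
Line 7: ['keyboard', 'deep'] (min_width=13, slack=1)
Line 8: ['fish', 'butterfly'] (min_width=14, slack=0)
Line 9: ['river', 'make'] (min_width=10, slack=4)
Line 10: ['fast'] (min_width=4, slack=10)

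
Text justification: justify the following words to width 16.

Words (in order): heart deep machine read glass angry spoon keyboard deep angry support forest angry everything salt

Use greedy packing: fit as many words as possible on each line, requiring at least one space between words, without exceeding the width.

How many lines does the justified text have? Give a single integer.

Answer: 8

Derivation:
Line 1: ['heart', 'deep'] (min_width=10, slack=6)
Line 2: ['machine', 'read'] (min_width=12, slack=4)
Line 3: ['glass', 'angry'] (min_width=11, slack=5)
Line 4: ['spoon', 'keyboard'] (min_width=14, slack=2)
Line 5: ['deep', 'angry'] (min_width=10, slack=6)
Line 6: ['support', 'forest'] (min_width=14, slack=2)
Line 7: ['angry', 'everything'] (min_width=16, slack=0)
Line 8: ['salt'] (min_width=4, slack=12)
Total lines: 8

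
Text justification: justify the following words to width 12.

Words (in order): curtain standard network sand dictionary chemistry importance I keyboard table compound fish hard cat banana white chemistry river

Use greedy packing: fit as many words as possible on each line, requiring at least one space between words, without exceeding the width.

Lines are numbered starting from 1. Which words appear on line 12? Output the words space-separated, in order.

Line 1: ['curtain'] (min_width=7, slack=5)
Line 2: ['standard'] (min_width=8, slack=4)
Line 3: ['network', 'sand'] (min_width=12, slack=0)
Line 4: ['dictionary'] (min_width=10, slack=2)
Line 5: ['chemistry'] (min_width=9, slack=3)
Line 6: ['importance', 'I'] (min_width=12, slack=0)
Line 7: ['keyboard'] (min_width=8, slack=4)
Line 8: ['table'] (min_width=5, slack=7)
Line 9: ['compound'] (min_width=8, slack=4)
Line 10: ['fish', 'hard'] (min_width=9, slack=3)
Line 11: ['cat', 'banana'] (min_width=10, slack=2)
Line 12: ['white'] (min_width=5, slack=7)
Line 13: ['chemistry'] (min_width=9, slack=3)
Line 14: ['river'] (min_width=5, slack=7)

Answer: white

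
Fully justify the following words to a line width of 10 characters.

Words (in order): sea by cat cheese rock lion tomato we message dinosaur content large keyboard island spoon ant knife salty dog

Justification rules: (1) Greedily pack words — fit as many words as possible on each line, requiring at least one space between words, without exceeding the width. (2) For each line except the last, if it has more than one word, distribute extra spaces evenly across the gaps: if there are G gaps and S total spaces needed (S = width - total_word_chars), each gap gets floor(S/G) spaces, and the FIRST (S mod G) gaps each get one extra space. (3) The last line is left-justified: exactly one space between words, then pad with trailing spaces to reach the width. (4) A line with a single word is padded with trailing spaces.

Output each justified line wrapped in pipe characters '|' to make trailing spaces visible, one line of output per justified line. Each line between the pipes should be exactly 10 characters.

Answer: |sea by cat|
|cheese    |
|rock  lion|
|tomato  we|
|message   |
|dinosaur  |
|content   |
|large     |
|keyboard  |
|island    |
|spoon  ant|
|knife     |
|salty dog |

Derivation:
Line 1: ['sea', 'by', 'cat'] (min_width=10, slack=0)
Line 2: ['cheese'] (min_width=6, slack=4)
Line 3: ['rock', 'lion'] (min_width=9, slack=1)
Line 4: ['tomato', 'we'] (min_width=9, slack=1)
Line 5: ['message'] (min_width=7, slack=3)
Line 6: ['dinosaur'] (min_width=8, slack=2)
Line 7: ['content'] (min_width=7, slack=3)
Line 8: ['large'] (min_width=5, slack=5)
Line 9: ['keyboard'] (min_width=8, slack=2)
Line 10: ['island'] (min_width=6, slack=4)
Line 11: ['spoon', 'ant'] (min_width=9, slack=1)
Line 12: ['knife'] (min_width=5, slack=5)
Line 13: ['salty', 'dog'] (min_width=9, slack=1)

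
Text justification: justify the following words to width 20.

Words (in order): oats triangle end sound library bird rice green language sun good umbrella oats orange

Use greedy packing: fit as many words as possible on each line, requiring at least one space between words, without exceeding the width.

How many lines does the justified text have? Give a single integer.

Answer: 5

Derivation:
Line 1: ['oats', 'triangle', 'end'] (min_width=17, slack=3)
Line 2: ['sound', 'library', 'bird'] (min_width=18, slack=2)
Line 3: ['rice', 'green', 'language'] (min_width=19, slack=1)
Line 4: ['sun', 'good', 'umbrella'] (min_width=17, slack=3)
Line 5: ['oats', 'orange'] (min_width=11, slack=9)
Total lines: 5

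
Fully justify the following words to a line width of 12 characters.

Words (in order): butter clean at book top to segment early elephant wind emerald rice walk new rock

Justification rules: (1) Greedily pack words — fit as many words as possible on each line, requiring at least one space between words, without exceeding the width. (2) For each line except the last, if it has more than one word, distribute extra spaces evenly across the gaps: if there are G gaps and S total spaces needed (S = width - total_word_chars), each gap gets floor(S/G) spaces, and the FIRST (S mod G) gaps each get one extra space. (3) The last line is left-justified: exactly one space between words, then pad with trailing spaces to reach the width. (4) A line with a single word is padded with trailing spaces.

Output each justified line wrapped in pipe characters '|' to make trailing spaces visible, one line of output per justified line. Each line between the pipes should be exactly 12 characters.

Line 1: ['butter', 'clean'] (min_width=12, slack=0)
Line 2: ['at', 'book', 'top'] (min_width=11, slack=1)
Line 3: ['to', 'segment'] (min_width=10, slack=2)
Line 4: ['early'] (min_width=5, slack=7)
Line 5: ['elephant'] (min_width=8, slack=4)
Line 6: ['wind', 'emerald'] (min_width=12, slack=0)
Line 7: ['rice', 'walk'] (min_width=9, slack=3)
Line 8: ['new', 'rock'] (min_width=8, slack=4)

Answer: |butter clean|
|at  book top|
|to   segment|
|early       |
|elephant    |
|wind emerald|
|rice    walk|
|new rock    |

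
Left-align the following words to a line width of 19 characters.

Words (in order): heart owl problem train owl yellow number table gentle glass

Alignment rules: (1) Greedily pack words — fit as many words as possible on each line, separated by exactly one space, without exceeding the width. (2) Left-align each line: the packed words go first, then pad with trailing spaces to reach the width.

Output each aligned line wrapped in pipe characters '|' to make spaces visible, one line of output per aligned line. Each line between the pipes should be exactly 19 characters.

Answer: |heart owl problem  |
|train owl yellow   |
|number table gentle|
|glass              |

Derivation:
Line 1: ['heart', 'owl', 'problem'] (min_width=17, slack=2)
Line 2: ['train', 'owl', 'yellow'] (min_width=16, slack=3)
Line 3: ['number', 'table', 'gentle'] (min_width=19, slack=0)
Line 4: ['glass'] (min_width=5, slack=14)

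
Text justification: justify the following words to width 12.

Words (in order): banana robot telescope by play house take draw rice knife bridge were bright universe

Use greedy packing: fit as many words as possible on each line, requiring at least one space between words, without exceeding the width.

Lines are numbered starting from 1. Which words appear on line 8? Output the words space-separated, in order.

Line 1: ['banana', 'robot'] (min_width=12, slack=0)
Line 2: ['telescope', 'by'] (min_width=12, slack=0)
Line 3: ['play', 'house'] (min_width=10, slack=2)
Line 4: ['take', 'draw'] (min_width=9, slack=3)
Line 5: ['rice', 'knife'] (min_width=10, slack=2)
Line 6: ['bridge', 'were'] (min_width=11, slack=1)
Line 7: ['bright'] (min_width=6, slack=6)
Line 8: ['universe'] (min_width=8, slack=4)

Answer: universe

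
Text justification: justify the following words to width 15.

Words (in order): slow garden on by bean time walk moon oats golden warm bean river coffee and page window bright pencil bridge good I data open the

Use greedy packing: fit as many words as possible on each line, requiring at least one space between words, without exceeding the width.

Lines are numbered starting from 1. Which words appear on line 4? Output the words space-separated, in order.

Line 1: ['slow', 'garden', 'on'] (min_width=14, slack=1)
Line 2: ['by', 'bean', 'time'] (min_width=12, slack=3)
Line 3: ['walk', 'moon', 'oats'] (min_width=14, slack=1)
Line 4: ['golden', 'warm'] (min_width=11, slack=4)
Line 5: ['bean', 'river'] (min_width=10, slack=5)
Line 6: ['coffee', 'and', 'page'] (min_width=15, slack=0)
Line 7: ['window', 'bright'] (min_width=13, slack=2)
Line 8: ['pencil', 'bridge'] (min_width=13, slack=2)
Line 9: ['good', 'I', 'data'] (min_width=11, slack=4)
Line 10: ['open', 'the'] (min_width=8, slack=7)

Answer: golden warm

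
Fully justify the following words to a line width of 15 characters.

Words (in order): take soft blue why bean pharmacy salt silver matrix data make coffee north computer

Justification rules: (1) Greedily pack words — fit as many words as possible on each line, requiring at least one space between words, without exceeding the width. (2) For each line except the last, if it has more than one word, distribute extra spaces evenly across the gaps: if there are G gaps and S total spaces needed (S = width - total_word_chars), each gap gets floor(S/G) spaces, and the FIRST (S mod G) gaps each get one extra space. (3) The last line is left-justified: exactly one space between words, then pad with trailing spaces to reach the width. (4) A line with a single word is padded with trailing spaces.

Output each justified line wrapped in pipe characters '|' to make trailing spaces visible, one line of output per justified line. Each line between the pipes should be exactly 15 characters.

Line 1: ['take', 'soft', 'blue'] (min_width=14, slack=1)
Line 2: ['why', 'bean'] (min_width=8, slack=7)
Line 3: ['pharmacy', 'salt'] (min_width=13, slack=2)
Line 4: ['silver', 'matrix'] (min_width=13, slack=2)
Line 5: ['data', 'make'] (min_width=9, slack=6)
Line 6: ['coffee', 'north'] (min_width=12, slack=3)
Line 7: ['computer'] (min_width=8, slack=7)

Answer: |take  soft blue|
|why        bean|
|pharmacy   salt|
|silver   matrix|
|data       make|
|coffee    north|
|computer       |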